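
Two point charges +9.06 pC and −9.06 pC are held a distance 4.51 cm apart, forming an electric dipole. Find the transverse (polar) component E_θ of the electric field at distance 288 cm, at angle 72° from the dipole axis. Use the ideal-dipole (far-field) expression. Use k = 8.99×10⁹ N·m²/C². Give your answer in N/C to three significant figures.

E_θ ≈ 1.46×10⁻⁴ N/C

Dipole moment p = qd = (9.06×10⁻¹² C)(0.0451 m) = 4.086×10⁻¹³ C·m.
For a dipole, E_θ = (kp sinθ)/r³.
kp/r³ = (8.99×10⁹)(4.086×10⁻¹³)/(2.88)³ = 1.538×10⁻⁴ N/C.
E_θ = 1.538×10⁻⁴·sin72° = 1.462×10⁻⁴ N/C.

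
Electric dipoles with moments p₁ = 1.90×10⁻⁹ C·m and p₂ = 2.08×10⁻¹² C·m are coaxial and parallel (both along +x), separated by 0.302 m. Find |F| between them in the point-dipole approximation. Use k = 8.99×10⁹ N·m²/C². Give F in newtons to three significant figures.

On-axis field of dipole 1 at distance r: E = 2kp₁/r³. Force on dipole 2 is F = p₂·dE/dr (gradient along axis).
dE/dr = −6kp₁/r⁴, so |F| = 6kp₁p₂/r⁴ (attractive for aligned moments).
F = 6(8.99×10⁹)(1.90×10⁻⁹)(2.08×10⁻¹²)/(0.302)⁴ = 2.563×10⁻⁸ N.

F ≈ 2.56×10⁻⁸ N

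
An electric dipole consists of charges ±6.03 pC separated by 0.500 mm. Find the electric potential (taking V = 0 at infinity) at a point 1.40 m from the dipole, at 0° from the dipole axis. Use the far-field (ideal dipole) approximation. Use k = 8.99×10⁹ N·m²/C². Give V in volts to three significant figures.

V ≈ 1.38×10⁻⁵ V

Dipole moment p = qd = (6.03×10⁻¹² C)(5.00×10⁻⁴ m) = 3.015×10⁻¹⁵ C·m.
The dipole potential is V = kp cosθ / r².
V = (8.99×10⁹)(3.015×10⁻¹⁵)·cos0° / (1.40)² = 1.383×10⁻⁵ V.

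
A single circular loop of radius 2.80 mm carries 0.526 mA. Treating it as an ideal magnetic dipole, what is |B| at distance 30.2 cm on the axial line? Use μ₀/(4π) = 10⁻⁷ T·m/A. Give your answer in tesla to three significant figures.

Magnetic moment m = IA = Iπa² = (5.26×10⁻⁴)·π·(0.00280)² = 1.296×10⁻⁸ A·m².
On axis B = (μ₀/4π)·2m/r³.
B = 2·(10⁻⁷)·(1.296×10⁻⁸) / (0.302)³ = 9.411×10⁻¹⁴ T.

B ≈ 9.41×10⁻¹⁴ T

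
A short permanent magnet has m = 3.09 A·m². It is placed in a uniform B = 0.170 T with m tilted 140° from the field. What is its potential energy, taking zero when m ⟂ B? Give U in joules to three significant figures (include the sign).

U = −m·B = −mB cosθ.
U = −(3.09)(0.170)·cos140° = 0.4024 J.

U ≈ 0.402 J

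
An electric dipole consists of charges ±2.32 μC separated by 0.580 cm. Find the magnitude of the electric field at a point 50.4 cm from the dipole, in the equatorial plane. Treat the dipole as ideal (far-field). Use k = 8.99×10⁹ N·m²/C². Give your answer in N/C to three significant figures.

Dipole moment p = qd = (2.32×10⁻⁶ C)(0.00580 m) = 1.346×10⁻⁸ C·m.
On the perpendicular bisector E = kp/r³ (half the axial value at the same distance).
E = (8.99×10⁹)(1.346×10⁻⁸) / (0.504)³ = 945.2 N/C.

E ≈ 945 N/C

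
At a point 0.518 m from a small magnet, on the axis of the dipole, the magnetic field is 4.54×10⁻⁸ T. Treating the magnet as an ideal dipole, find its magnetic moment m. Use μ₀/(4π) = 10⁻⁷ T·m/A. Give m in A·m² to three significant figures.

On axis B = (μ₀/4π)·2m/r³, so m = Br³·4π/(μ₀·2).
m = (4.54×10⁻⁸)·(0.518)³ / (2·10⁻⁷) = 0.03155 A·m².

m ≈ 0.0316 A·m²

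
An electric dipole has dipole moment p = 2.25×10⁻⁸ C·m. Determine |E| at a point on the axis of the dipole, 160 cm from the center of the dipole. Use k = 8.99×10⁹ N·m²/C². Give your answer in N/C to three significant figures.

On the dipole axis E = 2kp/r³.
E = 2·(8.99×10⁹)(2.25×10⁻⁸) / (1.60)³ = 98.77 N/C.

E ≈ 98.8 N/C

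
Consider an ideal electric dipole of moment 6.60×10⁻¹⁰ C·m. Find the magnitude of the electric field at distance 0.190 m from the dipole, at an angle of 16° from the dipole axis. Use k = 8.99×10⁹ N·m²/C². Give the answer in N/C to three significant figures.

At angle θ the dipole field magnitude is E = (kp/r³)·√(1 + 3cos²θ).
kp/r³ = (8.99×10⁹)(6.60×10⁻¹⁰) / (0.190)³ = 865.1 N/C.
√(1 + 3cos²16°) = √(1 + 3·0.9240) = √3.7721 ≈ 1.9422.
E ≈ 865.1 × 1.942 = 1680 N/C.

E ≈ 1680 N/C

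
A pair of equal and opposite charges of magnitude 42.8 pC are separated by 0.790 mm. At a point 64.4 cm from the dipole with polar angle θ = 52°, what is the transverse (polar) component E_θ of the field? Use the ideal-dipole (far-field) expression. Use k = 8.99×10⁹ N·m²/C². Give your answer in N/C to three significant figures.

E_θ ≈ 8.97×10⁻⁴ N/C

Dipole moment p = qd = (4.28×10⁻¹¹ C)(7.90×10⁻⁴ m) = 3.381×10⁻¹⁴ C·m.
For a dipole, E_θ = (kp sinθ)/r³.
kp/r³ = (8.99×10⁹)(3.381×10⁻¹⁴)/(0.644)³ = 0.001138 N/C.
E_θ = 0.001138·sin52° = 8.968×10⁻⁴ N/C.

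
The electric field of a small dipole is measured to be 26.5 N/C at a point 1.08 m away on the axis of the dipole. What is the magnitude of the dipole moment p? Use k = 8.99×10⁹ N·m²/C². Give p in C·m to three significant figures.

p ≈ 1.86×10⁻⁹ C·m

On axis E = 2kp/r³, so p = Er³/(2k).
p = (26.5)·(1.08)³ / (2·8.99×10⁹) = 1.857×10⁻⁹ C·m.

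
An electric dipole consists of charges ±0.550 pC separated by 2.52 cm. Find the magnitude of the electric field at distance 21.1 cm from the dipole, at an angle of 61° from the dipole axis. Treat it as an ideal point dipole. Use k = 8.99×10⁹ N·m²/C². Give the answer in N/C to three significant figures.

E ≈ 0.0173 N/C

Dipole moment p = qd = (5.50×10⁻¹³ C)(0.0252 m) = 1.386×10⁻¹⁴ C·m.
At angle θ the dipole field magnitude is E = (kp/r³)·√(1 + 3cos²θ).
kp/r³ = (8.99×10⁹)(1.386×10⁻¹⁴) / (0.211)³ = 0.01326 N/C.
√(1 + 3cos²61°) = √(1 + 3·0.2350) = √1.7051 ≈ 1.3058.
E ≈ 0.01326 × 1.306 = 0.01732 N/C.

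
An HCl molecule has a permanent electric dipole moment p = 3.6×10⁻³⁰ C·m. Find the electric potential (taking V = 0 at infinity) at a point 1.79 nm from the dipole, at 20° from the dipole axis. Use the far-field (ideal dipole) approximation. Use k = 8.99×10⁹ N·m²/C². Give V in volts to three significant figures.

The dipole potential is V = kp cosθ / r².
V = (8.99×10⁹)(3.60×10⁻³⁰)·cos20° / (1.79×10⁻⁹)² = 0.009492 V.

V ≈ 0.00949 V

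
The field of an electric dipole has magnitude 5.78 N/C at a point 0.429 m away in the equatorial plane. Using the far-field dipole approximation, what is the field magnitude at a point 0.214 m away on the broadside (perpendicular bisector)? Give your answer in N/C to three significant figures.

E ≈ 46.6 N/C

Dipole fields scale as 1/r³ in the far field; the geometry is the same at both points.
E₂ = E₁ · (r₁/r₂)³ = 5.78 · (0.429/0.214)³.
(r₁/r₂)³ = (2.005)³ = 8.056.
E₂ ≈ 46.56 N/C.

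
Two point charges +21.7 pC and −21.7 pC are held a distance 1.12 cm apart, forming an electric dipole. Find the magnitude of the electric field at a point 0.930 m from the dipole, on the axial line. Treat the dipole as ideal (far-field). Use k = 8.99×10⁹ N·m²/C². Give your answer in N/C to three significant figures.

E ≈ 0.00543 N/C

Dipole moment p = qd = (2.17×10⁻¹¹ C)(0.0112 m) = 2.43×10⁻¹³ C·m.
On the dipole axis E = 2kp/r³.
E = 2·(8.99×10⁹)(2.43×10⁻¹³) / (0.930)³ = 0.005432 N/C.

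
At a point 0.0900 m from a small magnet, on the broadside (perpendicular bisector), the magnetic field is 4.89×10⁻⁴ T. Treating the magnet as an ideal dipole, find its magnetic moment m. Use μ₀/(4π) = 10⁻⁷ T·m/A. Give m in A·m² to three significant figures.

In the equatorial plane B = (μ₀/4π)·m/r³, so m = Br³·4π/(μ₀).
m = (4.89×10⁻⁴)·(0.0900)³ / (10⁻⁷) = 3.565 A·m².

m ≈ 3.56 A·m²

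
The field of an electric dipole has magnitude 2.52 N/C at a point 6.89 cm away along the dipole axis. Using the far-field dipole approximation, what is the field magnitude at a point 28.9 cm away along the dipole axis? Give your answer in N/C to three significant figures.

E ≈ 0.0341 N/C

Dipole fields scale as 1/r³ in the far field; the geometry is the same at both points.
E₂ = E₁ · (r₁/r₂)³ = 2.52 · (6.89/28.9)³.
(r₁/r₂)³ = (0.2384)³ = 0.01355.
E₂ ≈ 0.03415 N/C.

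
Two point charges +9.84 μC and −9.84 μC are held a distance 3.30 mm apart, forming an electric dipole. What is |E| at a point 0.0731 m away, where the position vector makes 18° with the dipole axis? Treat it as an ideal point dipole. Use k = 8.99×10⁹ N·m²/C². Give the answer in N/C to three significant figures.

Dipole moment p = qd = (9.84×10⁻⁶ C)(0.00330 m) = 3.247×10⁻⁸ C·m.
At angle θ the dipole field magnitude is E = (kp/r³)·√(1 + 3cos²θ).
kp/r³ = (8.99×10⁹)(3.247×10⁻⁸) / (0.0731)³ = 7.473×10⁵ N/C.
√(1 + 3cos²18°) = √(1 + 3·0.9045) = √3.7135 ≈ 1.9271.
E ≈ 7.473×10⁵ × 1.927 = 1.440×10⁶ N/C.

E ≈ 1.44×10⁶ N/C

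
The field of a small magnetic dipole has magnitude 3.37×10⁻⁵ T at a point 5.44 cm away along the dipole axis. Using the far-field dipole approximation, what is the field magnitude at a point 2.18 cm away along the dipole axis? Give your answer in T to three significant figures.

Dipole fields scale as 1/r³ in the far field; the geometry is the same at both points.
B₂ = B₁ · (r₁/r₂)³ = 3.37×10⁻⁵ · (5.44/2.18)³.
(r₁/r₂)³ = (2.495)³ = 15.54.
B₂ ≈ 5.237×10⁻⁴ T.

B ≈ 5.24×10⁻⁴ T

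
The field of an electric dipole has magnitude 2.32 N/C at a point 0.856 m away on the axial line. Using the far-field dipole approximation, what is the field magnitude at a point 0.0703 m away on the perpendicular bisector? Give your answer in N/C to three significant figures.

E ≈ 2090 N/C

Dipole fields scale as 1/r³ in the far field.
The axial field is twice the equatorial field at the same r, so the geometry factor is 1/2.
E₂ = E₁ · (1/2) · (r₁/r₂)³ = 2.32 · 0.5 · (0.856/0.0703)³.
(r₁/r₂)³ = (12.18)³ = 1805.
E₂ ≈ 2094 N/C.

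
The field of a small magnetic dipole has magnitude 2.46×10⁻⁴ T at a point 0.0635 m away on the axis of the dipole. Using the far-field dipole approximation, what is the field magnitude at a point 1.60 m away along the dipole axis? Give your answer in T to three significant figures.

Dipole fields scale as 1/r³ in the far field; the geometry is the same at both points.
B₂ = B₁ · (r₁/r₂)³ = 2.46×10⁻⁴ · (0.0635/1.60)³.
(r₁/r₂)³ = (0.03969)³ = 6.251e-05.
B₂ ≈ 1.538×10⁻⁸ T.

B ≈ 1.54×10⁻⁸ T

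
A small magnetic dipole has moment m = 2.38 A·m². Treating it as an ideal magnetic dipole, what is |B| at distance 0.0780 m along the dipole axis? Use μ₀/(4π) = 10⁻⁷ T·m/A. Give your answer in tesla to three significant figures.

On axis B = (μ₀/4π)·2m/r³.
B = 2·(10⁻⁷)·(2.38) / (0.0780)³ = 0.001003 T.

B ≈ 0.00100 T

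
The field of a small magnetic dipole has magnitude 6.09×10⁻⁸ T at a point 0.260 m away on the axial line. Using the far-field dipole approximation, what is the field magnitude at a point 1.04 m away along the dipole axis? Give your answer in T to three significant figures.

B ≈ 9.52×10⁻¹⁰ T

Dipole fields scale as 1/r³ in the far field; the geometry is the same at both points.
B₂ = B₁ · (r₁/r₂)³ = 6.09×10⁻⁸ · (0.260/1.04)³.
(r₁/r₂)³ = (0.25)³ = 0.01562.
B₂ ≈ 9.516×10⁻¹⁰ T.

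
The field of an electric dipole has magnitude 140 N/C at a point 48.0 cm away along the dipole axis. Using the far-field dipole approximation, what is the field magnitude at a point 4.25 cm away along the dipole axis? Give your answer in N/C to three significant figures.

E ≈ 2.02×10⁵ N/C

Dipole fields scale as 1/r³ in the far field; the geometry is the same at both points.
E₂ = E₁ · (r₁/r₂)³ = 140 · (48.0/4.25)³.
(r₁/r₂)³ = (11.29)³ = 1441.
E₂ ≈ 2.017×10⁵ N/C.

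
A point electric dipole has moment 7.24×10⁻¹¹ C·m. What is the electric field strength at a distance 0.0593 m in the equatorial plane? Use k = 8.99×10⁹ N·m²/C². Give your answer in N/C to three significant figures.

On the perpendicular bisector E = kp/r³ (half the axial value at the same distance).
E = (8.99×10⁹)(7.24×10⁻¹¹) / (0.0593)³ = 3121 N/C.

E ≈ 3120 N/C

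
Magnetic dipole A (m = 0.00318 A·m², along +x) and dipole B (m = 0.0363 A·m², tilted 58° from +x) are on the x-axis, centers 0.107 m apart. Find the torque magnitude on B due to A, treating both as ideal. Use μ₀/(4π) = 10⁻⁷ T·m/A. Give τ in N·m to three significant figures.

Dipole B is on the axis of dipole A, so B₁ there is axial: B₁ = (μ₀/4π)·2m₁/r³ along +x.
B₁ = 2(10⁻⁷)(0.00318)/(0.107)³ = 5.192×10⁻⁷ T.
τ = m₂ B₁ sinθ.
τ = (0.0363)(5.192×10⁻⁷)·sin58° = 1.598×10⁻⁸ N·m.

τ ≈ 1.60×10⁻⁸ N·m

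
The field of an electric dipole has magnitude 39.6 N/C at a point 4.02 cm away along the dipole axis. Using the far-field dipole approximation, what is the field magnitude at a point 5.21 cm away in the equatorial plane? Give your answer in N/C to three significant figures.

Dipole fields scale as 1/r³ in the far field.
The axial field is twice the equatorial field at the same r, so the geometry factor is 1/2.
E₂ = E₁ · (1/2) · (r₁/r₂)³ = 39.6 · 0.5 · (4.02/5.21)³.
(r₁/r₂)³ = (0.7716)³ = 0.4594.
E₂ ≈ 9.096 N/C.

E ≈ 9.10 N/C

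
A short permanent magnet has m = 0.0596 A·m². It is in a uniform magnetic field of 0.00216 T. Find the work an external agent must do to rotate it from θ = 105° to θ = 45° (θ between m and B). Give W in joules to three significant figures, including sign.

W ≈ -1.24×10⁻⁴ J

W_ext = ΔU = −mB cosθ₂ + mB cosθ₁ = mB(cosθ₁ − cosθ₂).
W = (0.0596)(0.00216)·(cos105° − cos45°) = (1.287×10⁻⁴)·(-0.9659) = -1.243×10⁻⁴ J.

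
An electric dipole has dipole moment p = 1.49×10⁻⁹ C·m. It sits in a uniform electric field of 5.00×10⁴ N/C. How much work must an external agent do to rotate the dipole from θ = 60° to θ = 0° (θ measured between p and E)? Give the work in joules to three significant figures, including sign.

W ≈ -3.72×10⁻⁵ J

W_ext = ΔU = U(θ₂) − U(θ₁) = −pE cosθ₂ − (−pE cosθ₁) = pE(cosθ₁ − cosθ₂).
W = (1.49×10⁻⁹)(5.00×10⁴)·(cos60° − cos0°) = (7.450×10⁻⁵)·(-0.5000) = -3.725×10⁻⁵ J.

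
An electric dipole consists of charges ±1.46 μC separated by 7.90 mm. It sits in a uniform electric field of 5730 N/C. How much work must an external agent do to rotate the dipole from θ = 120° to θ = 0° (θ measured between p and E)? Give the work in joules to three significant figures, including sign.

Dipole moment p = qd = (1.46×10⁻⁶ C)(0.00790 m) = 1.153×10⁻⁸ C·m.
W_ext = ΔU = U(θ₂) − U(θ₁) = −pE cosθ₂ − (−pE cosθ₁) = pE(cosθ₁ − cosθ₂).
W = (1.153×10⁻⁸)(5730)·(cos120° − cos0°) = (6.607×10⁻⁵)·(-1.5000) = -9.910×10⁻⁵ J.

W ≈ -9.91×10⁻⁵ J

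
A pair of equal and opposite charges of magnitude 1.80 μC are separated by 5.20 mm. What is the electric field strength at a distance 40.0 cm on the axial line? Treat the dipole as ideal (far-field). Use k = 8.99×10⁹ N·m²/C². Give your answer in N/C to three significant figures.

E ≈ 2630 N/C

Dipole moment p = qd = (1.80×10⁻⁶ C)(0.00520 m) = 9.36×10⁻⁹ C·m.
On the dipole axis E = 2kp/r³.
E = 2·(8.99×10⁹)(9.36×10⁻⁹) / (0.400)³ = 2630 N/C.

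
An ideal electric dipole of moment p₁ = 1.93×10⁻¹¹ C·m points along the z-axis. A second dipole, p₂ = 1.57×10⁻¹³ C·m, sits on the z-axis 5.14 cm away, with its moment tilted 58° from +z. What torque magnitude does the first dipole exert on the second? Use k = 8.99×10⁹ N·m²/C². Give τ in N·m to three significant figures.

The second dipole sits on the axis of the first, so the field there is axial: E₁ = 2kp₁/r³ along +z.
E₁ = 2(8.99×10⁹)(1.93×10⁻¹¹)/(0.0514)³ = 2555 N/C.
Torque on the second dipole: τ = p₂ E₁ sinθ.
τ = (1.57×10⁻¹³)(2555)·sin58° = 3.402×10⁻¹⁰ N·m.

τ ≈ 3.40×10⁻¹⁰ N·m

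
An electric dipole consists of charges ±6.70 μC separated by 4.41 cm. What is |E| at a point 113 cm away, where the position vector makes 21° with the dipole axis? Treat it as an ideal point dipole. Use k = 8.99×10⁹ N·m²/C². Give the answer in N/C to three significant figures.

Dipole moment p = qd = (6.70×10⁻⁶ C)(0.0441 m) = 2.955×10⁻⁷ C·m.
At angle θ the dipole field magnitude is E = (kp/r³)·√(1 + 3cos²θ).
kp/r³ = (8.99×10⁹)(2.955×10⁻⁷) / (1.13)³ = 1841 N/C.
√(1 + 3cos²21°) = √(1 + 3·0.8716) = √3.6147 ≈ 1.9012.
E ≈ 1841 × 1.901 = 3500 N/C.

E ≈ 3500 N/C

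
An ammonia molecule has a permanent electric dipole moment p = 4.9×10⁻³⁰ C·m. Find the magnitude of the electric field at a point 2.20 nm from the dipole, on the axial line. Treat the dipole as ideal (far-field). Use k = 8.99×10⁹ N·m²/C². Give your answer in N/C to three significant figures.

On the dipole axis E = 2kp/r³.
E = 2·(8.99×10⁹)(4.90×10⁻³⁰) / (2.20×10⁻⁹)³ = 8.274×10⁶ N/C.

E ≈ 8.27×10⁶ N/C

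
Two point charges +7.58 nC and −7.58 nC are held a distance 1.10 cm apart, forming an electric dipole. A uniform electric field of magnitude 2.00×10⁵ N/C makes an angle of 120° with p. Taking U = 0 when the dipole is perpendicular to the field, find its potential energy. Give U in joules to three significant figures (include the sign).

U ≈ 8.34×10⁻⁶ J

Dipole moment p = qd = (7.58×10⁻⁹ C)(0.0110 m) = 8.338×10⁻¹¹ C·m.
U = −p·E = −pE cosθ.
U = −(8.338×10⁻¹¹)(2.00×10⁵)·cos120° = 8.338×10⁻⁶ J.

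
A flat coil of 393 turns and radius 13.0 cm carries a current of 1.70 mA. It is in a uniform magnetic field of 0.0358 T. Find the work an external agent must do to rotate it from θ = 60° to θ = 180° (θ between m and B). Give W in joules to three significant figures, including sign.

W ≈ 0.00190 J

m = NIA = NIπa² = 393·(0.00170)·π·(0.130)² = 0.03547 A·m².
W_ext = ΔU = −mB cosθ₂ + mB cosθ₁ = mB(cosθ₁ − cosθ₂).
W = (0.03547)(0.0358)·(cos60° − cos180°) = (0.001270)·(+1.5000) = 0.001905 J.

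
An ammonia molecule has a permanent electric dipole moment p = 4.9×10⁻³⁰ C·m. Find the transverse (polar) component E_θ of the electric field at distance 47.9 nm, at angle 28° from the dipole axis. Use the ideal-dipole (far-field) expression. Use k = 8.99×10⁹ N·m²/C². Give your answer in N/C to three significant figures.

For a dipole, E_θ = (kp sinθ)/r³.
kp/r³ = (8.99×10⁹)(4.90×10⁻³⁰)/(4.79×10⁻⁸)³ = 400.8 N/C.
E_θ = 400.8·sin28° = 188.2 N/C.

E_θ ≈ 188 N/C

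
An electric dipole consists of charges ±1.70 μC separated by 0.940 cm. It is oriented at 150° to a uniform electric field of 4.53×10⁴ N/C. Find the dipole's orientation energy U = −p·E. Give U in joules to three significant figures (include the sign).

Dipole moment p = qd = (1.70×10⁻⁶ C)(0.00940 m) = 1.598×10⁻⁸ C·m.
U = −p·E = −pE cosθ.
U = −(1.598×10⁻⁸)(4.53×10⁴)·cos150° = 6.269×10⁻⁴ J.

U ≈ 6.27×10⁻⁴ J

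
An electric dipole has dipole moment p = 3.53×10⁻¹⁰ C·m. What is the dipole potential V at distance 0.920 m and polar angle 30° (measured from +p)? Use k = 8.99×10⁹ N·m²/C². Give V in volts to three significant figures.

V ≈ 3.25 V

The dipole potential is V = kp cosθ / r².
V = (8.99×10⁹)(3.53×10⁻¹⁰)·cos30° / (0.920)² = 3.247 V.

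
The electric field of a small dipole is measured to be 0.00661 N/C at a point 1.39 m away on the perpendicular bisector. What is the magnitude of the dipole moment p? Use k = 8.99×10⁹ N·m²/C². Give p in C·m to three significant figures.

p ≈ 1.97×10⁻¹² C·m

In the equatorial plane E = kp/r³, so p = Er³/(k).
p = (0.00661)·(1.39)³ / (8.99×10⁹) = 1.975×10⁻¹² C·m.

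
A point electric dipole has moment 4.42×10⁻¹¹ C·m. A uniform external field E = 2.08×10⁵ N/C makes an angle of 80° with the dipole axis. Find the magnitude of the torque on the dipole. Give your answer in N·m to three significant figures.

Torque on an electric dipole: τ = pE sinθ.
τ = (4.42×10⁻¹¹)(2.08×10⁵)·sin80° = 9.054×10⁻⁶ N·m.

τ ≈ 9.05×10⁻⁶ N·m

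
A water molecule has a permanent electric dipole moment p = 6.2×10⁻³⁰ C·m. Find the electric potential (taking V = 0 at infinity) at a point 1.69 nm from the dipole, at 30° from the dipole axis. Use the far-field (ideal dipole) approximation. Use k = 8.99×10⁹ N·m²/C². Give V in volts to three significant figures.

V ≈ 0.0169 V

The dipole potential is V = kp cosθ / r².
V = (8.99×10⁹)(6.20×10⁻³⁰)·cos30° / (1.69×10⁻⁹)² = 0.01690 V.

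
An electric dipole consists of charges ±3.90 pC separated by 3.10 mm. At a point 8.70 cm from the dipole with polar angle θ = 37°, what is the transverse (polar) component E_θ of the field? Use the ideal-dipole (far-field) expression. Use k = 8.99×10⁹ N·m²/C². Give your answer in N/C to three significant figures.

Dipole moment p = qd = (3.90×10⁻¹² C)(0.00310 m) = 1.209×10⁻¹⁴ C·m.
For a dipole, E_θ = (kp sinθ)/r³.
kp/r³ = (8.99×10⁹)(1.209×10⁻¹⁴)/(0.0870)³ = 0.1651 N/C.
E_θ = 0.1651·sin37° = 0.09933 N/C.

E_θ ≈ 0.0993 N/C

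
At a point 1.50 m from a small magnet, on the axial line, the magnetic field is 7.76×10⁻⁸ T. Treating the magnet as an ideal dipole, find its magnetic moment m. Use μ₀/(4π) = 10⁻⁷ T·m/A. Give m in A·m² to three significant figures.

m ≈ 1.31 A·m²

On axis B = (μ₀/4π)·2m/r³, so m = Br³·4π/(μ₀·2).
m = (7.76×10⁻⁸)·(1.50)³ / (2·10⁻⁷) = 1.310 A·m².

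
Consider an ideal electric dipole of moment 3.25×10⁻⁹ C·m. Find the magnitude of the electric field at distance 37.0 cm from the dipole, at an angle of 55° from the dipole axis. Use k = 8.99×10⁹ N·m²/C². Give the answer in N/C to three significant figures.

E ≈ 813 N/C

At angle θ the dipole field magnitude is E = (kp/r³)·√(1 + 3cos²θ).
kp/r³ = (8.99×10⁹)(3.25×10⁻⁹) / (0.370)³ = 576.8 N/C.
√(1 + 3cos²55°) = √(1 + 3·0.3290) = √1.9870 ≈ 1.4096.
E ≈ 576.8 × 1.410 = 813.1 N/C.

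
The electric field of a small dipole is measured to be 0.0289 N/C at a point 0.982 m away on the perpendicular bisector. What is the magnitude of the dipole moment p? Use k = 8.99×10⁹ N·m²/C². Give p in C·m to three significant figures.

p ≈ 3.04×10⁻¹² C·m

In the equatorial plane E = kp/r³, so p = Er³/(k).
p = (0.0289)·(0.982)³ / (8.99×10⁹) = 3.044×10⁻¹² C·m.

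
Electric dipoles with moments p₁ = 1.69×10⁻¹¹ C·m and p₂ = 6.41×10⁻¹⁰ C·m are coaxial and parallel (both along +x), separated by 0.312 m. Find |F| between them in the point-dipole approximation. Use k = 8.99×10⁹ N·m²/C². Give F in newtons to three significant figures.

F ≈ 6.17×10⁻⁸ N

On-axis field of dipole 1 at distance r: E = 2kp₁/r³. Force on dipole 2 is F = p₂·dE/dr (gradient along axis).
dE/dr = −6kp₁/r⁴, so |F| = 6kp₁p₂/r⁴ (attractive for aligned moments).
F = 6(8.99×10⁹)(1.69×10⁻¹¹)(6.41×10⁻¹⁰)/(0.312)⁴ = 6.166×10⁻⁸ N.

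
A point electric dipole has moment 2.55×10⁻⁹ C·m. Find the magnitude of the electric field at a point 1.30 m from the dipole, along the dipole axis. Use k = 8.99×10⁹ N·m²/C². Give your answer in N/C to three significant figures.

E ≈ 20.9 N/C

On the dipole axis E = 2kp/r³.
E = 2·(8.99×10⁹)(2.55×10⁻⁹) / (1.30)³ = 20.87 N/C.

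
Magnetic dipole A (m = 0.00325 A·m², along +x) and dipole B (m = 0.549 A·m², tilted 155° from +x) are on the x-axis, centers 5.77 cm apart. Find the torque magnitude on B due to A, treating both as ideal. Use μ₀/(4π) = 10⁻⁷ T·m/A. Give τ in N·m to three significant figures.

τ ≈ 7.85×10⁻⁷ N·m

Dipole B is on the axis of dipole A, so B₁ there is axial: B₁ = (μ₀/4π)·2m₁/r³ along +x.
B₁ = 2(10⁻⁷)(0.00325)/(0.0577)³ = 3.384×10⁻⁶ T.
τ = m₂ B₁ sinθ.
τ = (0.549)(3.384×10⁻⁶)·sin155° = 7.851×10⁻⁷ N·m.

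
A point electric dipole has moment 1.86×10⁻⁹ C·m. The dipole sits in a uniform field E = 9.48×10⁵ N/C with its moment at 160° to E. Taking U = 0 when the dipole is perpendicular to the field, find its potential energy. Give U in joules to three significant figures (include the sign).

U ≈ 0.00166 J

U = −p·E = −pE cosθ.
U = −(1.86×10⁻⁹)(9.48×10⁵)·cos160° = 0.001657 J.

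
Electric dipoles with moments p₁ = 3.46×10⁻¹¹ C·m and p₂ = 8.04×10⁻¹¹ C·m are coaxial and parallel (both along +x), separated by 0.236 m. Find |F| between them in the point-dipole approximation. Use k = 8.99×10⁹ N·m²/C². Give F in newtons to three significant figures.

F ≈ 4.84×10⁻⁸ N

On-axis field of dipole 1 at distance r: E = 2kp₁/r³. Force on dipole 2 is F = p₂·dE/dr (gradient along axis).
dE/dr = −6kp₁/r⁴, so |F| = 6kp₁p₂/r⁴ (attractive for aligned moments).
F = 6(8.99×10⁹)(3.46×10⁻¹¹)(8.04×10⁻¹¹)/(0.236)⁴ = 4.837×10⁻⁸ N.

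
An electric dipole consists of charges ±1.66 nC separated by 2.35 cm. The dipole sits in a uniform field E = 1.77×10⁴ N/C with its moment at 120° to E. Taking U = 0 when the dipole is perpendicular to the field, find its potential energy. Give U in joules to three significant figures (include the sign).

U ≈ 3.45×10⁻⁷ J

Dipole moment p = qd = (1.66×10⁻⁹ C)(0.0235 m) = 3.901×10⁻¹¹ C·m.
U = −p·E = −pE cosθ.
U = −(3.901×10⁻¹¹)(1.77×10⁴)·cos120° = 3.452×10⁻⁷ J.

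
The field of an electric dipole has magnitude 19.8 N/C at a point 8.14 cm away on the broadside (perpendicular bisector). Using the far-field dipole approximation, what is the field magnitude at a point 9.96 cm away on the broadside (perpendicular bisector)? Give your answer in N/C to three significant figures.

Dipole fields scale as 1/r³ in the far field; the geometry is the same at both points.
E₂ = E₁ · (r₁/r₂)³ = 19.8 · (8.14/9.96)³.
(r₁/r₂)³ = (0.8173)³ = 0.5459.
E₂ ≈ 10.81 N/C.

E ≈ 10.8 N/C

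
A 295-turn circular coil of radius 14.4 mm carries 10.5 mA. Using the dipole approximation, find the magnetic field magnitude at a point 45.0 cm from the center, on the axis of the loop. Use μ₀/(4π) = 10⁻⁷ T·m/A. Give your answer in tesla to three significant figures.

B ≈ 4.43×10⁻⁹ T

m = NIA = NIπa² = 295·(0.0105)·π·(0.0144)² = 0.002018 A·m².
On axis B = (μ₀/4π)·2m/r³.
B = 2·(10⁻⁷)·(0.002018) / (0.450)³ = 4.429×10⁻⁹ T.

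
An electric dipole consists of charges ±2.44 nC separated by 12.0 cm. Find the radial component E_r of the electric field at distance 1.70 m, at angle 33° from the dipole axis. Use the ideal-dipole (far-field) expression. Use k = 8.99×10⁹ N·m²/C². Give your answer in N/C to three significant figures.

Dipole moment p = qd = (2.44×10⁻⁹ C)(0.120 m) = 2.928×10⁻¹⁰ C·m.
For a dipole, E_r = (2kp cosθ)/r³.
kp/r³ = (8.99×10⁹)(2.928×10⁻¹⁰)/(1.70)³ = 0.5358 N/C.
E_r = 2·0.5358·cos33° = 0.8987 N/C.

E_r ≈ 0.899 N/C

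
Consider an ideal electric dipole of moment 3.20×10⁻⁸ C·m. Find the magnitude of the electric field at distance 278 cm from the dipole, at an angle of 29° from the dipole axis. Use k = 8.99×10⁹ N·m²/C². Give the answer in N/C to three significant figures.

At angle θ the dipole field magnitude is E = (kp/r³)·√(1 + 3cos²θ).
kp/r³ = (8.99×10⁹)(3.20×10⁻⁸) / (2.78)³ = 13.39 N/C.
√(1 + 3cos²29°) = √(1 + 3·0.7650) = √3.2949 ≈ 1.8152.
E ≈ 13.39 × 1.815 = 24.30 N/C.

E ≈ 24.3 N/C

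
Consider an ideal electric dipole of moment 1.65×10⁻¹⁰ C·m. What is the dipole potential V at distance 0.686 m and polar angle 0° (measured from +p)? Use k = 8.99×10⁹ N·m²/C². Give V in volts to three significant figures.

V ≈ 3.15 V

The dipole potential is V = kp cosθ / r².
V = (8.99×10⁹)(1.65×10⁻¹⁰)·cos0° / (0.686)² = 3.152 V.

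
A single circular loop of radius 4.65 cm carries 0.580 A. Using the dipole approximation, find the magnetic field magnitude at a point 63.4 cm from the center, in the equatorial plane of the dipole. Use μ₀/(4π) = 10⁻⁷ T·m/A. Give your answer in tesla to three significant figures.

Magnetic moment m = IA = Iπa² = (0.580)·π·(0.0465)² = 0.00394 A·m².
In the equatorial plane B = (μ₀/4π)·m/r³ (half the axial value).
B = (10⁻⁷)·(0.00394) / (0.634)³ = 1.546×10⁻⁹ T.

B ≈ 1.55×10⁻⁹ T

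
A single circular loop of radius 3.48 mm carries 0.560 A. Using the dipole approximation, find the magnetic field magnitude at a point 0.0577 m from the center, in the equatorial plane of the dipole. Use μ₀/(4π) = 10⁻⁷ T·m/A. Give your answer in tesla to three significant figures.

Magnetic moment m = IA = Iπa² = (0.560)·π·(0.00348)² = 2.131×10⁻⁵ A·m².
In the equatorial plane B = (μ₀/4π)·m/r³ (half the axial value).
B = (10⁻⁷)·(2.131×10⁻⁵) / (0.0577)³ = 1.109×10⁻⁸ T.

B ≈ 1.11×10⁻⁸ T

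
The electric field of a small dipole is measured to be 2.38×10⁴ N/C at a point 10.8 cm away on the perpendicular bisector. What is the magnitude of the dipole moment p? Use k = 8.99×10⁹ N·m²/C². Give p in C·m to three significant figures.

In the equatorial plane E = kp/r³, so p = Er³/(k).
p = (2.38×10⁴)·(0.108)³ / (8.99×10⁹) = 3.335×10⁻⁹ C·m.

p ≈ 3.33×10⁻⁹ C·m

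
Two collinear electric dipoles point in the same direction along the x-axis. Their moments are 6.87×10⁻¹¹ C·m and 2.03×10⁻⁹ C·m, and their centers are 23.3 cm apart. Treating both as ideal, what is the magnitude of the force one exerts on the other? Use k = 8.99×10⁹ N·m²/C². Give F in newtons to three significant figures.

On-axis field of dipole 1 at distance r: E = 2kp₁/r³. Force on dipole 2 is F = p₂·dE/dr (gradient along axis).
dE/dr = −6kp₁/r⁴, so |F| = 6kp₁p₂/r⁴ (attractive for aligned moments).
F = 6(8.99×10⁹)(6.87×10⁻¹¹)(2.03×10⁻⁹)/(0.233)⁴ = 2.552×10⁻⁶ N.

F ≈ 2.55×10⁻⁶ N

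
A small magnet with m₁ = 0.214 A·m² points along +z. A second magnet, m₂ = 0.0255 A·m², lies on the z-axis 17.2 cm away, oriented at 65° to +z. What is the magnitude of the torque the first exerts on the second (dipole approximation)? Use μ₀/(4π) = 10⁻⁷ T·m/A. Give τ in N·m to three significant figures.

Dipole B is on the axis of dipole A, so B₁ there is axial: B₁ = (μ₀/4π)·2m₁/r³ along +z.
B₁ = 2(10⁻⁷)(0.214)/(0.172)³ = 8.411×10⁻⁶ T.
τ = m₂ B₁ sinθ.
τ = (0.0255)(8.411×10⁻⁶)·sin65° = 1.944×10⁻⁷ N·m.

τ ≈ 1.94×10⁻⁷ N·m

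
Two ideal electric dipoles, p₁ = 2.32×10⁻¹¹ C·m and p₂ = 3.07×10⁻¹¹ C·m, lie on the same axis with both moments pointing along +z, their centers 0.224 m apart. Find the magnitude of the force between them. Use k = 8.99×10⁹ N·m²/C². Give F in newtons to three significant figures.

F ≈ 1.53×10⁻⁸ N

On-axis field of dipole 1 at distance r: E = 2kp₁/r³. Force on dipole 2 is F = p₂·dE/dr (gradient along axis).
dE/dr = −6kp₁/r⁴, so |F| = 6kp₁p₂/r⁴ (attractive for aligned moments).
F = 6(8.99×10⁹)(2.32×10⁻¹¹)(3.07×10⁻¹¹)/(0.224)⁴ = 1.526×10⁻⁸ N.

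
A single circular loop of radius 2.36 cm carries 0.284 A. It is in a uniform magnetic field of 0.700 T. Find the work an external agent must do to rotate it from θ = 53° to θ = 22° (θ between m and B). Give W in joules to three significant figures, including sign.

Magnetic moment m = IA = Iπa² = (0.284)·π·(0.0236)² = 4.969×10⁻⁴ A·m².
W_ext = ΔU = −mB cosθ₂ + mB cosθ₁ = mB(cosθ₁ − cosθ₂).
W = (4.969×10⁻⁴)(0.700)·(cos53° − cos22°) = (3.478×10⁻⁴)·(-0.3254) = -1.132×10⁻⁴ J.

W ≈ -1.13×10⁻⁴ J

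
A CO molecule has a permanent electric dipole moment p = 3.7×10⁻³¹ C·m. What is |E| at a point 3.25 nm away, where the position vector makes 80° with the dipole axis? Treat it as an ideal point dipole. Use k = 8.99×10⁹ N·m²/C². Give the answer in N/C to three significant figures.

At angle θ the dipole field magnitude is E = (kp/r³)·√(1 + 3cos²θ).
kp/r³ = (8.99×10⁹)(3.70×10⁻³¹) / (3.25×10⁻⁹)³ = 9.690×10⁴ N/C.
√(1 + 3cos²80°) = √(1 + 3·0.0302) = √1.0905 ≈ 1.0443.
E ≈ 9.690×10⁴ × 1.044 = 1.012×10⁵ N/C.

E ≈ 1.01×10⁵ N/C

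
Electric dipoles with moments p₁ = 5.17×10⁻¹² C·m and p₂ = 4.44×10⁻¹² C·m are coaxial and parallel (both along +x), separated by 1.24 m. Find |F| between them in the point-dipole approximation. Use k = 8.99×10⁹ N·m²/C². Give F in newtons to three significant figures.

On-axis field of dipole 1 at distance r: E = 2kp₁/r³. Force on dipole 2 is F = p₂·dE/dr (gradient along axis).
dE/dr = −6kp₁/r⁴, so |F| = 6kp₁p₂/r⁴ (attractive for aligned moments).
F = 6(8.99×10⁹)(5.17×10⁻¹²)(4.44×10⁻¹²)/(1.24)⁴ = 5.237×10⁻¹³ N.

F ≈ 5.24×10⁻¹³ N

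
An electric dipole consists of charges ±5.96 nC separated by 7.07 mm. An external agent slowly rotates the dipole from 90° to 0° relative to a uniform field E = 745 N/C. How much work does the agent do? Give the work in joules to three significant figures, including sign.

Dipole moment p = qd = (5.96×10⁻⁹ C)(0.00707 m) = 4.214×10⁻¹¹ C·m.
W_ext = ΔU = U(θ₂) − U(θ₁) = −pE cosθ₂ − (−pE cosθ₁) = pE(cosθ₁ − cosθ₂).
W = (4.214×10⁻¹¹)(745)·(cos90° − cos0°) = (3.139×10⁻⁸)·(-1.0000) = -3.139×10⁻⁸ J.

W ≈ -3.14×10⁻⁸ J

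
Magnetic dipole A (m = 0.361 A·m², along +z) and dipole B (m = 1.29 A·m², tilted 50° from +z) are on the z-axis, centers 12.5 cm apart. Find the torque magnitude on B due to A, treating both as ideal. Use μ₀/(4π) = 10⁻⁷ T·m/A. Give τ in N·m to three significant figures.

Dipole B is on the axis of dipole A, so B₁ there is axial: B₁ = (μ₀/4π)·2m₁/r³ along +z.
B₁ = 2(10⁻⁷)(0.361)/(0.125)³ = 3.697×10⁻⁵ T.
τ = m₂ B₁ sinθ.
τ = (1.29)(3.697×10⁻⁵)·sin50° = 3.653×10⁻⁵ N·m.

τ ≈ 3.65×10⁻⁵ N·m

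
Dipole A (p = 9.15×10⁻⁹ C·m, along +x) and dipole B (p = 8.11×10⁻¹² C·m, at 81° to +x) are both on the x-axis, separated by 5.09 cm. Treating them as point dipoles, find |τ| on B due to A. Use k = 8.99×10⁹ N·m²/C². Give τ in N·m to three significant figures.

The second dipole sits on the axis of the first, so the field there is axial: E₁ = 2kp₁/r³ along +x.
E₁ = 2(8.99×10⁹)(9.15×10⁻⁹)/(0.0509)³ = 1.248×10⁶ N/C.
Torque on the second dipole: τ = p₂ E₁ sinθ.
τ = (8.11×10⁻¹²)(1.248×10⁶)·sin81° = 9.993×10⁻⁶ N·m.

τ ≈ 9.99×10⁻⁶ N·m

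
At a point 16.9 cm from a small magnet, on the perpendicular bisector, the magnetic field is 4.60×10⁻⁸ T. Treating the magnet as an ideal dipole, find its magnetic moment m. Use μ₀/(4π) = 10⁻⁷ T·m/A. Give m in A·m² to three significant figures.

m ≈ 0.00222 A·m²

In the equatorial plane B = (μ₀/4π)·m/r³, so m = Br³·4π/(μ₀).
m = (4.60×10⁻⁸)·(0.169)³ / (10⁻⁷) = 0.002220 A·m².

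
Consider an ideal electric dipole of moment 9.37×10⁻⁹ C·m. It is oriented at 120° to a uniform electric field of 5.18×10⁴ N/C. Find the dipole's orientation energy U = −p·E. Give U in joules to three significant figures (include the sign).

U = −p·E = −pE cosθ.
U = −(9.37×10⁻⁹)(5.18×10⁴)·cos120° = 2.427×10⁻⁴ J.

U ≈ 2.43×10⁻⁴ J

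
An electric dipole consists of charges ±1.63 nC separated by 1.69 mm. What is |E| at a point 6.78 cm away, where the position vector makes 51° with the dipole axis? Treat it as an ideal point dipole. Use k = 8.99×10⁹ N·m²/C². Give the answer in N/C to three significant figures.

Dipole moment p = qd = (1.63×10⁻⁹ C)(0.00169 m) = 2.755×10⁻¹² C·m.
At angle θ the dipole field magnitude is E = (kp/r³)·√(1 + 3cos²θ).
kp/r³ = (8.99×10⁹)(2.755×10⁻¹²) / (0.0678)³ = 79.47 N/C.
√(1 + 3cos²51°) = √(1 + 3·0.3960) = √2.1881 ≈ 1.4792.
E ≈ 79.47 × 1.479 = 117.6 N/C.

E ≈ 118 N/C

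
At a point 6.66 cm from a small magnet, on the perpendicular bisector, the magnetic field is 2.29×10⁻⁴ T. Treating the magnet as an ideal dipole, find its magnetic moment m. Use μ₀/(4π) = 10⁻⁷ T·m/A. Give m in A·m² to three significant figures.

In the equatorial plane B = (μ₀/4π)·m/r³, so m = Br³·4π/(μ₀).
m = (2.29×10⁻⁴)·(0.0666)³ / (10⁻⁷) = 0.6765 A·m².

m ≈ 0.676 A·m²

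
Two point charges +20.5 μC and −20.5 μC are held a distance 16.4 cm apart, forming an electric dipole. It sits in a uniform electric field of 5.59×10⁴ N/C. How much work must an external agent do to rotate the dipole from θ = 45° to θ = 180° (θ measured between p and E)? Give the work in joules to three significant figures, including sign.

W ≈ 0.321 J

Dipole moment p = qd = (2.05×10⁻⁵ C)(0.164 m) = 3.362×10⁻⁶ C·m.
W_ext = ΔU = U(θ₂) − U(θ₁) = −pE cosθ₂ − (−pE cosθ₁) = pE(cosθ₁ − cosθ₂).
W = (3.362×10⁻⁶)(5.59×10⁴)·(cos45° − cos180°) = (0.1879)·(+1.7071) = 0.3208 J.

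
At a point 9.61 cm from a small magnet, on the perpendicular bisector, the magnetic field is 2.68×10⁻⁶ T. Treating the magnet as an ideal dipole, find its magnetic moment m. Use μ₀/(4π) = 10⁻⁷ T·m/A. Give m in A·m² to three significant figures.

In the equatorial plane B = (μ₀/4π)·m/r³, so m = Br³·4π/(μ₀).
m = (2.68×10⁻⁶)·(0.0961)³ / (10⁻⁷) = 0.02379 A·m².

m ≈ 0.0238 A·m²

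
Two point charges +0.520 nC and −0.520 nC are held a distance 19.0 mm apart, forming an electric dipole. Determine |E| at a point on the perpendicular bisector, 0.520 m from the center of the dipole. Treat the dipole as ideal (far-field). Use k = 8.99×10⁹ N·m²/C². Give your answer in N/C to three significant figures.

Dipole moment p = qd = (5.20×10⁻¹⁰ C)(0.0190 m) = 9.88×10⁻¹² C·m.
On the perpendicular bisector E = kp/r³ (half the axial value at the same distance).
E = (8.99×10⁹)(9.88×10⁻¹²) / (0.520)³ = 0.6317 N/C.

E ≈ 0.632 N/C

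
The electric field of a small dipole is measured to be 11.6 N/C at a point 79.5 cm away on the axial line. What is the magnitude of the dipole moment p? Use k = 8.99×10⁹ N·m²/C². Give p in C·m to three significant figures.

p ≈ 3.24×10⁻¹⁰ C·m

On axis E = 2kp/r³, so p = Er³/(2k).
p = (11.6)·(0.795)³ / (2·8.99×10⁹) = 3.242×10⁻¹⁰ C·m.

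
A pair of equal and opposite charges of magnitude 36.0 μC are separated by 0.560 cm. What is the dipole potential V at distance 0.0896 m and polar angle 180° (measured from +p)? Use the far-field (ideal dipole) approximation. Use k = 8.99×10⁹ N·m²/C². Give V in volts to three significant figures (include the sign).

Dipole moment p = qd = (3.60×10⁻⁵ C)(0.00560 m) = 2.016×10⁻⁷ C·m.
The dipole potential is V = kp cosθ / r².
V = (8.99×10⁹)(2.016×10⁻⁷)·cos180° / (0.0896)² = -2.258×10⁵ V.

V ≈ -2.26×10⁵ V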